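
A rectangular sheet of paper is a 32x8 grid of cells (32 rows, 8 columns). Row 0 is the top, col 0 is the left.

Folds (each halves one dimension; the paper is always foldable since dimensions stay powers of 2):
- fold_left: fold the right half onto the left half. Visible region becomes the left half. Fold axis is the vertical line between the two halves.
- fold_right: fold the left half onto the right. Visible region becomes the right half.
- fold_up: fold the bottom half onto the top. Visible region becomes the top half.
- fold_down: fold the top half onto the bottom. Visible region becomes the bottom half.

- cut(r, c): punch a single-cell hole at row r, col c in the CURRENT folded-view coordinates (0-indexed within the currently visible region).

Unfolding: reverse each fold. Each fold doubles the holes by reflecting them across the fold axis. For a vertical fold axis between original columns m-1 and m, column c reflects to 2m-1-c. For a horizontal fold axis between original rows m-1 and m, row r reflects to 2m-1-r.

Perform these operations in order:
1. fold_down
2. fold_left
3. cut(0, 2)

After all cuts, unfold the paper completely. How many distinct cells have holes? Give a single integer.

Op 1 fold_down: fold axis h@16; visible region now rows[16,32) x cols[0,8) = 16x8
Op 2 fold_left: fold axis v@4; visible region now rows[16,32) x cols[0,4) = 16x4
Op 3 cut(0, 2): punch at orig (16,2); cuts so far [(16, 2)]; region rows[16,32) x cols[0,4) = 16x4
Unfold 1 (reflect across v@4): 2 holes -> [(16, 2), (16, 5)]
Unfold 2 (reflect across h@16): 4 holes -> [(15, 2), (15, 5), (16, 2), (16, 5)]

Answer: 4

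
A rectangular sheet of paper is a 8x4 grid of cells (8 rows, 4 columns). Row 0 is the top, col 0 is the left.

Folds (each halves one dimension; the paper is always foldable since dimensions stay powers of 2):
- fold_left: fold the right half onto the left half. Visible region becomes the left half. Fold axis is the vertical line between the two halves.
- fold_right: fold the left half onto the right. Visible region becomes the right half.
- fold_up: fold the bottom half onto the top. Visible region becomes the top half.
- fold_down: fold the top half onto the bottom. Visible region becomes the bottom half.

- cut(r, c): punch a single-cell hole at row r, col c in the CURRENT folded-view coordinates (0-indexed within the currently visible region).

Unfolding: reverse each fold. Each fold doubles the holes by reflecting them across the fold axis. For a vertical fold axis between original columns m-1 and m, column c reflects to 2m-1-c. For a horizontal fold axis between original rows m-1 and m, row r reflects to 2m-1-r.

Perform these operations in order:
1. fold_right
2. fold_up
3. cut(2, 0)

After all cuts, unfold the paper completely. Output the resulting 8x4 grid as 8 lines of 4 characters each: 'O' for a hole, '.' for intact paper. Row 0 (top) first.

Answer: ....
....
.OO.
....
....
.OO.
....
....

Derivation:
Op 1 fold_right: fold axis v@2; visible region now rows[0,8) x cols[2,4) = 8x2
Op 2 fold_up: fold axis h@4; visible region now rows[0,4) x cols[2,4) = 4x2
Op 3 cut(2, 0): punch at orig (2,2); cuts so far [(2, 2)]; region rows[0,4) x cols[2,4) = 4x2
Unfold 1 (reflect across h@4): 2 holes -> [(2, 2), (5, 2)]
Unfold 2 (reflect across v@2): 4 holes -> [(2, 1), (2, 2), (5, 1), (5, 2)]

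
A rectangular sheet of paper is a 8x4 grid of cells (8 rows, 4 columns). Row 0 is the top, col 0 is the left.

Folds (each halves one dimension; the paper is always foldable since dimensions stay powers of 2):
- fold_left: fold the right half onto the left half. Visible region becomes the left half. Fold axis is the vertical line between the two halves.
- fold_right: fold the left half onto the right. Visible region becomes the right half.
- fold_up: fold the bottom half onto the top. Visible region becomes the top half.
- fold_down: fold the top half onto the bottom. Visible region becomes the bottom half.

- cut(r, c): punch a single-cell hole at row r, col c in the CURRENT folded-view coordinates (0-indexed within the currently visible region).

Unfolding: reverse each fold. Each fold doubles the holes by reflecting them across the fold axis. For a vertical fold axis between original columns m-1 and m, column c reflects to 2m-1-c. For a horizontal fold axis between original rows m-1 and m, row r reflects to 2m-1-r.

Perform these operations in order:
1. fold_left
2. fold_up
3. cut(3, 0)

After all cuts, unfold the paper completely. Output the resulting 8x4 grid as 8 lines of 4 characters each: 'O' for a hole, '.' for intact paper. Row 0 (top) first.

Answer: ....
....
....
O..O
O..O
....
....
....

Derivation:
Op 1 fold_left: fold axis v@2; visible region now rows[0,8) x cols[0,2) = 8x2
Op 2 fold_up: fold axis h@4; visible region now rows[0,4) x cols[0,2) = 4x2
Op 3 cut(3, 0): punch at orig (3,0); cuts so far [(3, 0)]; region rows[0,4) x cols[0,2) = 4x2
Unfold 1 (reflect across h@4): 2 holes -> [(3, 0), (4, 0)]
Unfold 2 (reflect across v@2): 4 holes -> [(3, 0), (3, 3), (4, 0), (4, 3)]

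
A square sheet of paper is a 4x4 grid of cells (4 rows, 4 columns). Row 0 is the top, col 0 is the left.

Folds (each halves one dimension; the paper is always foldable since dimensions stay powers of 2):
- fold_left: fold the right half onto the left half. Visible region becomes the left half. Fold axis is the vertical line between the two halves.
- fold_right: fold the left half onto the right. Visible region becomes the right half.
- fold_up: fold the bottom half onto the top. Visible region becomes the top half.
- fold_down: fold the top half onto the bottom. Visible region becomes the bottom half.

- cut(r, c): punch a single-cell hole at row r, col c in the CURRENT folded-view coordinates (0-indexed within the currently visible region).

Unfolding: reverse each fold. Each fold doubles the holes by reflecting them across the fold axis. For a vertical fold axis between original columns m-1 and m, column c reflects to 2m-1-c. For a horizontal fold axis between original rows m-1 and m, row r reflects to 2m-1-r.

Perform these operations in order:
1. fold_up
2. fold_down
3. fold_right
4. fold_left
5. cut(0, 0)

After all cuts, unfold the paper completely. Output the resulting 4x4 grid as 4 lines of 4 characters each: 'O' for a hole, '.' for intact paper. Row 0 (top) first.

Answer: OOOO
OOOO
OOOO
OOOO

Derivation:
Op 1 fold_up: fold axis h@2; visible region now rows[0,2) x cols[0,4) = 2x4
Op 2 fold_down: fold axis h@1; visible region now rows[1,2) x cols[0,4) = 1x4
Op 3 fold_right: fold axis v@2; visible region now rows[1,2) x cols[2,4) = 1x2
Op 4 fold_left: fold axis v@3; visible region now rows[1,2) x cols[2,3) = 1x1
Op 5 cut(0, 0): punch at orig (1,2); cuts so far [(1, 2)]; region rows[1,2) x cols[2,3) = 1x1
Unfold 1 (reflect across v@3): 2 holes -> [(1, 2), (1, 3)]
Unfold 2 (reflect across v@2): 4 holes -> [(1, 0), (1, 1), (1, 2), (1, 3)]
Unfold 3 (reflect across h@1): 8 holes -> [(0, 0), (0, 1), (0, 2), (0, 3), (1, 0), (1, 1), (1, 2), (1, 3)]
Unfold 4 (reflect across h@2): 16 holes -> [(0, 0), (0, 1), (0, 2), (0, 3), (1, 0), (1, 1), (1, 2), (1, 3), (2, 0), (2, 1), (2, 2), (2, 3), (3, 0), (3, 1), (3, 2), (3, 3)]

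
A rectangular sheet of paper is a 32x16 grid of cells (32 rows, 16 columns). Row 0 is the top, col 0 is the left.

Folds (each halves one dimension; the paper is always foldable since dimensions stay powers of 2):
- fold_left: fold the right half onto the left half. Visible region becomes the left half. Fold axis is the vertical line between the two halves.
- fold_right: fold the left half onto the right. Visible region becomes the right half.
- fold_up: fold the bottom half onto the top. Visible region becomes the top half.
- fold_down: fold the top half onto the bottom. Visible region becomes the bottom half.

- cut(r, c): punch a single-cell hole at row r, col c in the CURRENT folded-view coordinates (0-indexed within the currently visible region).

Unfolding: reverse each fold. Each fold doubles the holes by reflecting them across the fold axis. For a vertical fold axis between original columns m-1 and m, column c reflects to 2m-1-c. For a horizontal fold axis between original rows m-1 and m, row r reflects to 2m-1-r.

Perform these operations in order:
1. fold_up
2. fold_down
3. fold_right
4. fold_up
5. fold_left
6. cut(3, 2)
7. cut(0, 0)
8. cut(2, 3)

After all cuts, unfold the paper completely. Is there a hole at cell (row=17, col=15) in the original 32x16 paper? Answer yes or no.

Op 1 fold_up: fold axis h@16; visible region now rows[0,16) x cols[0,16) = 16x16
Op 2 fold_down: fold axis h@8; visible region now rows[8,16) x cols[0,16) = 8x16
Op 3 fold_right: fold axis v@8; visible region now rows[8,16) x cols[8,16) = 8x8
Op 4 fold_up: fold axis h@12; visible region now rows[8,12) x cols[8,16) = 4x8
Op 5 fold_left: fold axis v@12; visible region now rows[8,12) x cols[8,12) = 4x4
Op 6 cut(3, 2): punch at orig (11,10); cuts so far [(11, 10)]; region rows[8,12) x cols[8,12) = 4x4
Op 7 cut(0, 0): punch at orig (8,8); cuts so far [(8, 8), (11, 10)]; region rows[8,12) x cols[8,12) = 4x4
Op 8 cut(2, 3): punch at orig (10,11); cuts so far [(8, 8), (10, 11), (11, 10)]; region rows[8,12) x cols[8,12) = 4x4
Unfold 1 (reflect across v@12): 6 holes -> [(8, 8), (8, 15), (10, 11), (10, 12), (11, 10), (11, 13)]
Unfold 2 (reflect across h@12): 12 holes -> [(8, 8), (8, 15), (10, 11), (10, 12), (11, 10), (11, 13), (12, 10), (12, 13), (13, 11), (13, 12), (15, 8), (15, 15)]
Unfold 3 (reflect across v@8): 24 holes -> [(8, 0), (8, 7), (8, 8), (8, 15), (10, 3), (10, 4), (10, 11), (10, 12), (11, 2), (11, 5), (11, 10), (11, 13), (12, 2), (12, 5), (12, 10), (12, 13), (13, 3), (13, 4), (13, 11), (13, 12), (15, 0), (15, 7), (15, 8), (15, 15)]
Unfold 4 (reflect across h@8): 48 holes -> [(0, 0), (0, 7), (0, 8), (0, 15), (2, 3), (2, 4), (2, 11), (2, 12), (3, 2), (3, 5), (3, 10), (3, 13), (4, 2), (4, 5), (4, 10), (4, 13), (5, 3), (5, 4), (5, 11), (5, 12), (7, 0), (7, 7), (7, 8), (7, 15), (8, 0), (8, 7), (8, 8), (8, 15), (10, 3), (10, 4), (10, 11), (10, 12), (11, 2), (11, 5), (11, 10), (11, 13), (12, 2), (12, 5), (12, 10), (12, 13), (13, 3), (13, 4), (13, 11), (13, 12), (15, 0), (15, 7), (15, 8), (15, 15)]
Unfold 5 (reflect across h@16): 96 holes -> [(0, 0), (0, 7), (0, 8), (0, 15), (2, 3), (2, 4), (2, 11), (2, 12), (3, 2), (3, 5), (3, 10), (3, 13), (4, 2), (4, 5), (4, 10), (4, 13), (5, 3), (5, 4), (5, 11), (5, 12), (7, 0), (7, 7), (7, 8), (7, 15), (8, 0), (8, 7), (8, 8), (8, 15), (10, 3), (10, 4), (10, 11), (10, 12), (11, 2), (11, 5), (11, 10), (11, 13), (12, 2), (12, 5), (12, 10), (12, 13), (13, 3), (13, 4), (13, 11), (13, 12), (15, 0), (15, 7), (15, 8), (15, 15), (16, 0), (16, 7), (16, 8), (16, 15), (18, 3), (18, 4), (18, 11), (18, 12), (19, 2), (19, 5), (19, 10), (19, 13), (20, 2), (20, 5), (20, 10), (20, 13), (21, 3), (21, 4), (21, 11), (21, 12), (23, 0), (23, 7), (23, 8), (23, 15), (24, 0), (24, 7), (24, 8), (24, 15), (26, 3), (26, 4), (26, 11), (26, 12), (27, 2), (27, 5), (27, 10), (27, 13), (28, 2), (28, 5), (28, 10), (28, 13), (29, 3), (29, 4), (29, 11), (29, 12), (31, 0), (31, 7), (31, 8), (31, 15)]
Holes: [(0, 0), (0, 7), (0, 8), (0, 15), (2, 3), (2, 4), (2, 11), (2, 12), (3, 2), (3, 5), (3, 10), (3, 13), (4, 2), (4, 5), (4, 10), (4, 13), (5, 3), (5, 4), (5, 11), (5, 12), (7, 0), (7, 7), (7, 8), (7, 15), (8, 0), (8, 7), (8, 8), (8, 15), (10, 3), (10, 4), (10, 11), (10, 12), (11, 2), (11, 5), (11, 10), (11, 13), (12, 2), (12, 5), (12, 10), (12, 13), (13, 3), (13, 4), (13, 11), (13, 12), (15, 0), (15, 7), (15, 8), (15, 15), (16, 0), (16, 7), (16, 8), (16, 15), (18, 3), (18, 4), (18, 11), (18, 12), (19, 2), (19, 5), (19, 10), (19, 13), (20, 2), (20, 5), (20, 10), (20, 13), (21, 3), (21, 4), (21, 11), (21, 12), (23, 0), (23, 7), (23, 8), (23, 15), (24, 0), (24, 7), (24, 8), (24, 15), (26, 3), (26, 4), (26, 11), (26, 12), (27, 2), (27, 5), (27, 10), (27, 13), (28, 2), (28, 5), (28, 10), (28, 13), (29, 3), (29, 4), (29, 11), (29, 12), (31, 0), (31, 7), (31, 8), (31, 15)]

Answer: no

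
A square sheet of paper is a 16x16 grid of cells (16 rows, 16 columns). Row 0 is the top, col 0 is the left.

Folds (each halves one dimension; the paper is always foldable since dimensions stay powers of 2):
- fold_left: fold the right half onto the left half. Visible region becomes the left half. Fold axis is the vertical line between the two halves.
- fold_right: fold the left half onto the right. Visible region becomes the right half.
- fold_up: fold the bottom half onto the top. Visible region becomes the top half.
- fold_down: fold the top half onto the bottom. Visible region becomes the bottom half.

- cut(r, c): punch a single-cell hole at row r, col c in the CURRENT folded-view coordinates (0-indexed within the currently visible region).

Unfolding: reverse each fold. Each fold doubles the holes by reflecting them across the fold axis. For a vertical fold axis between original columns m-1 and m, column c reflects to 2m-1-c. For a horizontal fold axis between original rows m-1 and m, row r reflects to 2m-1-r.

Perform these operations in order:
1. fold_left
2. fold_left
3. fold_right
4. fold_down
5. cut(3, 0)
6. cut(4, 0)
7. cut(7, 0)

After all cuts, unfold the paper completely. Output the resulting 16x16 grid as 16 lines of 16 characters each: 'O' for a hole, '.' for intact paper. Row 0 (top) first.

Answer: .OO..OO..OO..OO.
................
................
.OO..OO..OO..OO.
.OO..OO..OO..OO.
................
................
................
................
................
................
.OO..OO..OO..OO.
.OO..OO..OO..OO.
................
................
.OO..OO..OO..OO.

Derivation:
Op 1 fold_left: fold axis v@8; visible region now rows[0,16) x cols[0,8) = 16x8
Op 2 fold_left: fold axis v@4; visible region now rows[0,16) x cols[0,4) = 16x4
Op 3 fold_right: fold axis v@2; visible region now rows[0,16) x cols[2,4) = 16x2
Op 4 fold_down: fold axis h@8; visible region now rows[8,16) x cols[2,4) = 8x2
Op 5 cut(3, 0): punch at orig (11,2); cuts so far [(11, 2)]; region rows[8,16) x cols[2,4) = 8x2
Op 6 cut(4, 0): punch at orig (12,2); cuts so far [(11, 2), (12, 2)]; region rows[8,16) x cols[2,4) = 8x2
Op 7 cut(7, 0): punch at orig (15,2); cuts so far [(11, 2), (12, 2), (15, 2)]; region rows[8,16) x cols[2,4) = 8x2
Unfold 1 (reflect across h@8): 6 holes -> [(0, 2), (3, 2), (4, 2), (11, 2), (12, 2), (15, 2)]
Unfold 2 (reflect across v@2): 12 holes -> [(0, 1), (0, 2), (3, 1), (3, 2), (4, 1), (4, 2), (11, 1), (11, 2), (12, 1), (12, 2), (15, 1), (15, 2)]
Unfold 3 (reflect across v@4): 24 holes -> [(0, 1), (0, 2), (0, 5), (0, 6), (3, 1), (3, 2), (3, 5), (3, 6), (4, 1), (4, 2), (4, 5), (4, 6), (11, 1), (11, 2), (11, 5), (11, 6), (12, 1), (12, 2), (12, 5), (12, 6), (15, 1), (15, 2), (15, 5), (15, 6)]
Unfold 4 (reflect across v@8): 48 holes -> [(0, 1), (0, 2), (0, 5), (0, 6), (0, 9), (0, 10), (0, 13), (0, 14), (3, 1), (3, 2), (3, 5), (3, 6), (3, 9), (3, 10), (3, 13), (3, 14), (4, 1), (4, 2), (4, 5), (4, 6), (4, 9), (4, 10), (4, 13), (4, 14), (11, 1), (11, 2), (11, 5), (11, 6), (11, 9), (11, 10), (11, 13), (11, 14), (12, 1), (12, 2), (12, 5), (12, 6), (12, 9), (12, 10), (12, 13), (12, 14), (15, 1), (15, 2), (15, 5), (15, 6), (15, 9), (15, 10), (15, 13), (15, 14)]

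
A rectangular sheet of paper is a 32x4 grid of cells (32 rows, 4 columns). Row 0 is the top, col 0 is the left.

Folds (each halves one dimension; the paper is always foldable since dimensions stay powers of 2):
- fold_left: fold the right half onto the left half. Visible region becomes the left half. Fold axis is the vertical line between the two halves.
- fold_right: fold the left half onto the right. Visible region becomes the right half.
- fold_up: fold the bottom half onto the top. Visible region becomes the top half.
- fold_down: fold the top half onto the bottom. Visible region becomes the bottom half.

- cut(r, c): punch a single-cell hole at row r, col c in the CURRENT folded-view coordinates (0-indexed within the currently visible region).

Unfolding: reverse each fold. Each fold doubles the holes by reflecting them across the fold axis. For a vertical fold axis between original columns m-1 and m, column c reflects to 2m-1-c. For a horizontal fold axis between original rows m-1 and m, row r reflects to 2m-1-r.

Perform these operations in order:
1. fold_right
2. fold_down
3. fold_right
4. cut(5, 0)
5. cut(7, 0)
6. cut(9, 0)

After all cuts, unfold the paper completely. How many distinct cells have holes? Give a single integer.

Answer: 24

Derivation:
Op 1 fold_right: fold axis v@2; visible region now rows[0,32) x cols[2,4) = 32x2
Op 2 fold_down: fold axis h@16; visible region now rows[16,32) x cols[2,4) = 16x2
Op 3 fold_right: fold axis v@3; visible region now rows[16,32) x cols[3,4) = 16x1
Op 4 cut(5, 0): punch at orig (21,3); cuts so far [(21, 3)]; region rows[16,32) x cols[3,4) = 16x1
Op 5 cut(7, 0): punch at orig (23,3); cuts so far [(21, 3), (23, 3)]; region rows[16,32) x cols[3,4) = 16x1
Op 6 cut(9, 0): punch at orig (25,3); cuts so far [(21, 3), (23, 3), (25, 3)]; region rows[16,32) x cols[3,4) = 16x1
Unfold 1 (reflect across v@3): 6 holes -> [(21, 2), (21, 3), (23, 2), (23, 3), (25, 2), (25, 3)]
Unfold 2 (reflect across h@16): 12 holes -> [(6, 2), (6, 3), (8, 2), (8, 3), (10, 2), (10, 3), (21, 2), (21, 3), (23, 2), (23, 3), (25, 2), (25, 3)]
Unfold 3 (reflect across v@2): 24 holes -> [(6, 0), (6, 1), (6, 2), (6, 3), (8, 0), (8, 1), (8, 2), (8, 3), (10, 0), (10, 1), (10, 2), (10, 3), (21, 0), (21, 1), (21, 2), (21, 3), (23, 0), (23, 1), (23, 2), (23, 3), (25, 0), (25, 1), (25, 2), (25, 3)]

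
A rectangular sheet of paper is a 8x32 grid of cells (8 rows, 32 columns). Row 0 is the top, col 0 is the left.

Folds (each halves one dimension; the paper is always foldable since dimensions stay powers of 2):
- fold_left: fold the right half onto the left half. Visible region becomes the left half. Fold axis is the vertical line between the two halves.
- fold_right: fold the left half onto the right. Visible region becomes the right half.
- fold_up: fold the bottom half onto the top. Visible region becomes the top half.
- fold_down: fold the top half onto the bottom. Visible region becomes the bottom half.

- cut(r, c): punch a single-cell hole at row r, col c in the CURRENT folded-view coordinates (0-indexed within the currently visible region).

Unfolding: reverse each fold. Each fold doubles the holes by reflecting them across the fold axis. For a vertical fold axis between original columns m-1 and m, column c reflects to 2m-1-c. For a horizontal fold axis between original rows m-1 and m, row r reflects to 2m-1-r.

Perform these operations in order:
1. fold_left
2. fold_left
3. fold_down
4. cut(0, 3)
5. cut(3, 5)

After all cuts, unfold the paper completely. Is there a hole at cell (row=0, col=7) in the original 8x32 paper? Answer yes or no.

Answer: no

Derivation:
Op 1 fold_left: fold axis v@16; visible region now rows[0,8) x cols[0,16) = 8x16
Op 2 fold_left: fold axis v@8; visible region now rows[0,8) x cols[0,8) = 8x8
Op 3 fold_down: fold axis h@4; visible region now rows[4,8) x cols[0,8) = 4x8
Op 4 cut(0, 3): punch at orig (4,3); cuts so far [(4, 3)]; region rows[4,8) x cols[0,8) = 4x8
Op 5 cut(3, 5): punch at orig (7,5); cuts so far [(4, 3), (7, 5)]; region rows[4,8) x cols[0,8) = 4x8
Unfold 1 (reflect across h@4): 4 holes -> [(0, 5), (3, 3), (4, 3), (7, 5)]
Unfold 2 (reflect across v@8): 8 holes -> [(0, 5), (0, 10), (3, 3), (3, 12), (4, 3), (4, 12), (7, 5), (7, 10)]
Unfold 3 (reflect across v@16): 16 holes -> [(0, 5), (0, 10), (0, 21), (0, 26), (3, 3), (3, 12), (3, 19), (3, 28), (4, 3), (4, 12), (4, 19), (4, 28), (7, 5), (7, 10), (7, 21), (7, 26)]
Holes: [(0, 5), (0, 10), (0, 21), (0, 26), (3, 3), (3, 12), (3, 19), (3, 28), (4, 3), (4, 12), (4, 19), (4, 28), (7, 5), (7, 10), (7, 21), (7, 26)]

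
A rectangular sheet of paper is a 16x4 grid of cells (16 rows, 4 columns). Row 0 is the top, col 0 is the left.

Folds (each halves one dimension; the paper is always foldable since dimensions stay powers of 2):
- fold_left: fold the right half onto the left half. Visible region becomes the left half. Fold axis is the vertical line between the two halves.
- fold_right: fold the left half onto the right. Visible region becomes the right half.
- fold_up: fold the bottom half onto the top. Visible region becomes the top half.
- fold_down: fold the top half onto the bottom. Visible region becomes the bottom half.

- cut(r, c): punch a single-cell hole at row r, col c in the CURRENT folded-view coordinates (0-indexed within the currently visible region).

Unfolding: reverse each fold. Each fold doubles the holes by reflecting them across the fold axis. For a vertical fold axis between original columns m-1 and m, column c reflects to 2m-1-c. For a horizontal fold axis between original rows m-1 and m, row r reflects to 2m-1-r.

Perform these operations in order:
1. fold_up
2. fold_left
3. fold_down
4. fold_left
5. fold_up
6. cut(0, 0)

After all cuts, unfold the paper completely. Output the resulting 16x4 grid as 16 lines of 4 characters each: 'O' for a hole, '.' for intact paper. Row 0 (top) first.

Answer: OOOO
....
....
OOOO
OOOO
....
....
OOOO
OOOO
....
....
OOOO
OOOO
....
....
OOOO

Derivation:
Op 1 fold_up: fold axis h@8; visible region now rows[0,8) x cols[0,4) = 8x4
Op 2 fold_left: fold axis v@2; visible region now rows[0,8) x cols[0,2) = 8x2
Op 3 fold_down: fold axis h@4; visible region now rows[4,8) x cols[0,2) = 4x2
Op 4 fold_left: fold axis v@1; visible region now rows[4,8) x cols[0,1) = 4x1
Op 5 fold_up: fold axis h@6; visible region now rows[4,6) x cols[0,1) = 2x1
Op 6 cut(0, 0): punch at orig (4,0); cuts so far [(4, 0)]; region rows[4,6) x cols[0,1) = 2x1
Unfold 1 (reflect across h@6): 2 holes -> [(4, 0), (7, 0)]
Unfold 2 (reflect across v@1): 4 holes -> [(4, 0), (4, 1), (7, 0), (7, 1)]
Unfold 3 (reflect across h@4): 8 holes -> [(0, 0), (0, 1), (3, 0), (3, 1), (4, 0), (4, 1), (7, 0), (7, 1)]
Unfold 4 (reflect across v@2): 16 holes -> [(0, 0), (0, 1), (0, 2), (0, 3), (3, 0), (3, 1), (3, 2), (3, 3), (4, 0), (4, 1), (4, 2), (4, 3), (7, 0), (7, 1), (7, 2), (7, 3)]
Unfold 5 (reflect across h@8): 32 holes -> [(0, 0), (0, 1), (0, 2), (0, 3), (3, 0), (3, 1), (3, 2), (3, 3), (4, 0), (4, 1), (4, 2), (4, 3), (7, 0), (7, 1), (7, 2), (7, 3), (8, 0), (8, 1), (8, 2), (8, 3), (11, 0), (11, 1), (11, 2), (11, 3), (12, 0), (12, 1), (12, 2), (12, 3), (15, 0), (15, 1), (15, 2), (15, 3)]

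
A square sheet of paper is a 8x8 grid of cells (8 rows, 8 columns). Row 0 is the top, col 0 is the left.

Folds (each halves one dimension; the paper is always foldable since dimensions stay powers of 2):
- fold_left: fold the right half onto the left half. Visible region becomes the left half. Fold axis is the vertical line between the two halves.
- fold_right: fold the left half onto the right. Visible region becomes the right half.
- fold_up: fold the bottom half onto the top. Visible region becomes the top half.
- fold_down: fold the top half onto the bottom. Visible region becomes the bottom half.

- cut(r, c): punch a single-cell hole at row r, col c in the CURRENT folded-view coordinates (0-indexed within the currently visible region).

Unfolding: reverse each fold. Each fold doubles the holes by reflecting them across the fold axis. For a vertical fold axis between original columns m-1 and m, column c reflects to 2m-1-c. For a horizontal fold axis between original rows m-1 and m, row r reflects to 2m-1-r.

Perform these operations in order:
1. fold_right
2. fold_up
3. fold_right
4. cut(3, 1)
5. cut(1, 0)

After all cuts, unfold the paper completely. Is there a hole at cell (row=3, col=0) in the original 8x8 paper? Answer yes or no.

Op 1 fold_right: fold axis v@4; visible region now rows[0,8) x cols[4,8) = 8x4
Op 2 fold_up: fold axis h@4; visible region now rows[0,4) x cols[4,8) = 4x4
Op 3 fold_right: fold axis v@6; visible region now rows[0,4) x cols[6,8) = 4x2
Op 4 cut(3, 1): punch at orig (3,7); cuts so far [(3, 7)]; region rows[0,4) x cols[6,8) = 4x2
Op 5 cut(1, 0): punch at orig (1,6); cuts so far [(1, 6), (3, 7)]; region rows[0,4) x cols[6,8) = 4x2
Unfold 1 (reflect across v@6): 4 holes -> [(1, 5), (1, 6), (3, 4), (3, 7)]
Unfold 2 (reflect across h@4): 8 holes -> [(1, 5), (1, 6), (3, 4), (3, 7), (4, 4), (4, 7), (6, 5), (6, 6)]
Unfold 3 (reflect across v@4): 16 holes -> [(1, 1), (1, 2), (1, 5), (1, 6), (3, 0), (3, 3), (3, 4), (3, 7), (4, 0), (4, 3), (4, 4), (4, 7), (6, 1), (6, 2), (6, 5), (6, 6)]
Holes: [(1, 1), (1, 2), (1, 5), (1, 6), (3, 0), (3, 3), (3, 4), (3, 7), (4, 0), (4, 3), (4, 4), (4, 7), (6, 1), (6, 2), (6, 5), (6, 6)]

Answer: yes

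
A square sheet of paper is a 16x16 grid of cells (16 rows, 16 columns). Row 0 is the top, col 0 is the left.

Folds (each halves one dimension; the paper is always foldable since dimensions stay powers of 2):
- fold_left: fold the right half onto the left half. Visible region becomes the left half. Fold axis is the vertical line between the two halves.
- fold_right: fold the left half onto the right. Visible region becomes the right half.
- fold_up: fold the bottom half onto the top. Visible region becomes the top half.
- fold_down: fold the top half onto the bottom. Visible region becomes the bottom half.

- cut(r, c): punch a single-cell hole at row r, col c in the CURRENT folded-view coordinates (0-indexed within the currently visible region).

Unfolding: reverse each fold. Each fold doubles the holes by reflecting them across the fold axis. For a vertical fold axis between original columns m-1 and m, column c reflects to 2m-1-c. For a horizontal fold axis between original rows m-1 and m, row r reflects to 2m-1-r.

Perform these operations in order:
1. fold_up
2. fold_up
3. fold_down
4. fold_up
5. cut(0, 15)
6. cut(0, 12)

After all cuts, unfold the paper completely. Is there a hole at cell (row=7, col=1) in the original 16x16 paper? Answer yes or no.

Op 1 fold_up: fold axis h@8; visible region now rows[0,8) x cols[0,16) = 8x16
Op 2 fold_up: fold axis h@4; visible region now rows[0,4) x cols[0,16) = 4x16
Op 3 fold_down: fold axis h@2; visible region now rows[2,4) x cols[0,16) = 2x16
Op 4 fold_up: fold axis h@3; visible region now rows[2,3) x cols[0,16) = 1x16
Op 5 cut(0, 15): punch at orig (2,15); cuts so far [(2, 15)]; region rows[2,3) x cols[0,16) = 1x16
Op 6 cut(0, 12): punch at orig (2,12); cuts so far [(2, 12), (2, 15)]; region rows[2,3) x cols[0,16) = 1x16
Unfold 1 (reflect across h@3): 4 holes -> [(2, 12), (2, 15), (3, 12), (3, 15)]
Unfold 2 (reflect across h@2): 8 holes -> [(0, 12), (0, 15), (1, 12), (1, 15), (2, 12), (2, 15), (3, 12), (3, 15)]
Unfold 3 (reflect across h@4): 16 holes -> [(0, 12), (0, 15), (1, 12), (1, 15), (2, 12), (2, 15), (3, 12), (3, 15), (4, 12), (4, 15), (5, 12), (5, 15), (6, 12), (6, 15), (7, 12), (7, 15)]
Unfold 4 (reflect across h@8): 32 holes -> [(0, 12), (0, 15), (1, 12), (1, 15), (2, 12), (2, 15), (3, 12), (3, 15), (4, 12), (4, 15), (5, 12), (5, 15), (6, 12), (6, 15), (7, 12), (7, 15), (8, 12), (8, 15), (9, 12), (9, 15), (10, 12), (10, 15), (11, 12), (11, 15), (12, 12), (12, 15), (13, 12), (13, 15), (14, 12), (14, 15), (15, 12), (15, 15)]
Holes: [(0, 12), (0, 15), (1, 12), (1, 15), (2, 12), (2, 15), (3, 12), (3, 15), (4, 12), (4, 15), (5, 12), (5, 15), (6, 12), (6, 15), (7, 12), (7, 15), (8, 12), (8, 15), (9, 12), (9, 15), (10, 12), (10, 15), (11, 12), (11, 15), (12, 12), (12, 15), (13, 12), (13, 15), (14, 12), (14, 15), (15, 12), (15, 15)]

Answer: no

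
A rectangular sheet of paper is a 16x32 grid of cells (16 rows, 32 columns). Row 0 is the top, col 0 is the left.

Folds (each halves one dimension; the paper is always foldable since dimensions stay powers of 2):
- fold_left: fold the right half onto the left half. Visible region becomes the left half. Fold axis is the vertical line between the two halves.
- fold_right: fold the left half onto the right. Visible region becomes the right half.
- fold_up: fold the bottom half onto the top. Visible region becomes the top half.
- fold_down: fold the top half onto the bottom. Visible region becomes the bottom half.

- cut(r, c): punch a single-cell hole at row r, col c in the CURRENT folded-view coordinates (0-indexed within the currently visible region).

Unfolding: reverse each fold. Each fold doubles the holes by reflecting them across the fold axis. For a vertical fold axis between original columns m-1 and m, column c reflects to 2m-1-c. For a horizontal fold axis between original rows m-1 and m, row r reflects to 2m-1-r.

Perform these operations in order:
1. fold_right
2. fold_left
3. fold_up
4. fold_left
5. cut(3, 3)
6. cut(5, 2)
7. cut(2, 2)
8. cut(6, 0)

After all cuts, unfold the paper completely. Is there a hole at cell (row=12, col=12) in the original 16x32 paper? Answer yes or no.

Op 1 fold_right: fold axis v@16; visible region now rows[0,16) x cols[16,32) = 16x16
Op 2 fold_left: fold axis v@24; visible region now rows[0,16) x cols[16,24) = 16x8
Op 3 fold_up: fold axis h@8; visible region now rows[0,8) x cols[16,24) = 8x8
Op 4 fold_left: fold axis v@20; visible region now rows[0,8) x cols[16,20) = 8x4
Op 5 cut(3, 3): punch at orig (3,19); cuts so far [(3, 19)]; region rows[0,8) x cols[16,20) = 8x4
Op 6 cut(5, 2): punch at orig (5,18); cuts so far [(3, 19), (5, 18)]; region rows[0,8) x cols[16,20) = 8x4
Op 7 cut(2, 2): punch at orig (2,18); cuts so far [(2, 18), (3, 19), (5, 18)]; region rows[0,8) x cols[16,20) = 8x4
Op 8 cut(6, 0): punch at orig (6,16); cuts so far [(2, 18), (3, 19), (5, 18), (6, 16)]; region rows[0,8) x cols[16,20) = 8x4
Unfold 1 (reflect across v@20): 8 holes -> [(2, 18), (2, 21), (3, 19), (3, 20), (5, 18), (5, 21), (6, 16), (6, 23)]
Unfold 2 (reflect across h@8): 16 holes -> [(2, 18), (2, 21), (3, 19), (3, 20), (5, 18), (5, 21), (6, 16), (6, 23), (9, 16), (9, 23), (10, 18), (10, 21), (12, 19), (12, 20), (13, 18), (13, 21)]
Unfold 3 (reflect across v@24): 32 holes -> [(2, 18), (2, 21), (2, 26), (2, 29), (3, 19), (3, 20), (3, 27), (3, 28), (5, 18), (5, 21), (5, 26), (5, 29), (6, 16), (6, 23), (6, 24), (6, 31), (9, 16), (9, 23), (9, 24), (9, 31), (10, 18), (10, 21), (10, 26), (10, 29), (12, 19), (12, 20), (12, 27), (12, 28), (13, 18), (13, 21), (13, 26), (13, 29)]
Unfold 4 (reflect across v@16): 64 holes -> [(2, 2), (2, 5), (2, 10), (2, 13), (2, 18), (2, 21), (2, 26), (2, 29), (3, 3), (3, 4), (3, 11), (3, 12), (3, 19), (3, 20), (3, 27), (3, 28), (5, 2), (5, 5), (5, 10), (5, 13), (5, 18), (5, 21), (5, 26), (5, 29), (6, 0), (6, 7), (6, 8), (6, 15), (6, 16), (6, 23), (6, 24), (6, 31), (9, 0), (9, 7), (9, 8), (9, 15), (9, 16), (9, 23), (9, 24), (9, 31), (10, 2), (10, 5), (10, 10), (10, 13), (10, 18), (10, 21), (10, 26), (10, 29), (12, 3), (12, 4), (12, 11), (12, 12), (12, 19), (12, 20), (12, 27), (12, 28), (13, 2), (13, 5), (13, 10), (13, 13), (13, 18), (13, 21), (13, 26), (13, 29)]
Holes: [(2, 2), (2, 5), (2, 10), (2, 13), (2, 18), (2, 21), (2, 26), (2, 29), (3, 3), (3, 4), (3, 11), (3, 12), (3, 19), (3, 20), (3, 27), (3, 28), (5, 2), (5, 5), (5, 10), (5, 13), (5, 18), (5, 21), (5, 26), (5, 29), (6, 0), (6, 7), (6, 8), (6, 15), (6, 16), (6, 23), (6, 24), (6, 31), (9, 0), (9, 7), (9, 8), (9, 15), (9, 16), (9, 23), (9, 24), (9, 31), (10, 2), (10, 5), (10, 10), (10, 13), (10, 18), (10, 21), (10, 26), (10, 29), (12, 3), (12, 4), (12, 11), (12, 12), (12, 19), (12, 20), (12, 27), (12, 28), (13, 2), (13, 5), (13, 10), (13, 13), (13, 18), (13, 21), (13, 26), (13, 29)]

Answer: yes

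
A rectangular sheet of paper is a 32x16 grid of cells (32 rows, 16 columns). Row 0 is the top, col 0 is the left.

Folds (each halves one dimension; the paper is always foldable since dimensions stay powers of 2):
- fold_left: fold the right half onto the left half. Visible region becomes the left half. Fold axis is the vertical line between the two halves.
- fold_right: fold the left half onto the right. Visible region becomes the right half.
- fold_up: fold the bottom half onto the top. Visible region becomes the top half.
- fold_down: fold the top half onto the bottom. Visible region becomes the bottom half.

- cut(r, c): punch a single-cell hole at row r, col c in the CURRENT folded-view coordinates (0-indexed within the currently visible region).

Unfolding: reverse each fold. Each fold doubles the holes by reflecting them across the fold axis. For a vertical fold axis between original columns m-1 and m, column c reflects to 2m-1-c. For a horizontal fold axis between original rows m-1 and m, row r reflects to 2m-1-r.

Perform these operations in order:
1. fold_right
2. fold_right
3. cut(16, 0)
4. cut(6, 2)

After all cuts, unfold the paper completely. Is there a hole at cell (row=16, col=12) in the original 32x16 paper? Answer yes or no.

Answer: yes

Derivation:
Op 1 fold_right: fold axis v@8; visible region now rows[0,32) x cols[8,16) = 32x8
Op 2 fold_right: fold axis v@12; visible region now rows[0,32) x cols[12,16) = 32x4
Op 3 cut(16, 0): punch at orig (16,12); cuts so far [(16, 12)]; region rows[0,32) x cols[12,16) = 32x4
Op 4 cut(6, 2): punch at orig (6,14); cuts so far [(6, 14), (16, 12)]; region rows[0,32) x cols[12,16) = 32x4
Unfold 1 (reflect across v@12): 4 holes -> [(6, 9), (6, 14), (16, 11), (16, 12)]
Unfold 2 (reflect across v@8): 8 holes -> [(6, 1), (6, 6), (6, 9), (6, 14), (16, 3), (16, 4), (16, 11), (16, 12)]
Holes: [(6, 1), (6, 6), (6, 9), (6, 14), (16, 3), (16, 4), (16, 11), (16, 12)]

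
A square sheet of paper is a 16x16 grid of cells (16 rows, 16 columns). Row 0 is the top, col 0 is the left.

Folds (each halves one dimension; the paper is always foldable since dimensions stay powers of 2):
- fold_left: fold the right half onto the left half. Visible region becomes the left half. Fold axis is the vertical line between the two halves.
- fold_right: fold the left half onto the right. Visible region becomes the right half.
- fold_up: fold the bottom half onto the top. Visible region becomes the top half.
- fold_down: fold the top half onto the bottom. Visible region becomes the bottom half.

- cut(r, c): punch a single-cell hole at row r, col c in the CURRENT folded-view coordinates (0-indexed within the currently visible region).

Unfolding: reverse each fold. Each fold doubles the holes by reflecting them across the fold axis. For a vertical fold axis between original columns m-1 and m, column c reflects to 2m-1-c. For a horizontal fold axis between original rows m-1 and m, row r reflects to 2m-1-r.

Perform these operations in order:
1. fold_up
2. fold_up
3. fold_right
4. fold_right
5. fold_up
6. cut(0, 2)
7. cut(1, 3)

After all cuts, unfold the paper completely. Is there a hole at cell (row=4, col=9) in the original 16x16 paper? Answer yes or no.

Op 1 fold_up: fold axis h@8; visible region now rows[0,8) x cols[0,16) = 8x16
Op 2 fold_up: fold axis h@4; visible region now rows[0,4) x cols[0,16) = 4x16
Op 3 fold_right: fold axis v@8; visible region now rows[0,4) x cols[8,16) = 4x8
Op 4 fold_right: fold axis v@12; visible region now rows[0,4) x cols[12,16) = 4x4
Op 5 fold_up: fold axis h@2; visible region now rows[0,2) x cols[12,16) = 2x4
Op 6 cut(0, 2): punch at orig (0,14); cuts so far [(0, 14)]; region rows[0,2) x cols[12,16) = 2x4
Op 7 cut(1, 3): punch at orig (1,15); cuts so far [(0, 14), (1, 15)]; region rows[0,2) x cols[12,16) = 2x4
Unfold 1 (reflect across h@2): 4 holes -> [(0, 14), (1, 15), (2, 15), (3, 14)]
Unfold 2 (reflect across v@12): 8 holes -> [(0, 9), (0, 14), (1, 8), (1, 15), (2, 8), (2, 15), (3, 9), (3, 14)]
Unfold 3 (reflect across v@8): 16 holes -> [(0, 1), (0, 6), (0, 9), (0, 14), (1, 0), (1, 7), (1, 8), (1, 15), (2, 0), (2, 7), (2, 8), (2, 15), (3, 1), (3, 6), (3, 9), (3, 14)]
Unfold 4 (reflect across h@4): 32 holes -> [(0, 1), (0, 6), (0, 9), (0, 14), (1, 0), (1, 7), (1, 8), (1, 15), (2, 0), (2, 7), (2, 8), (2, 15), (3, 1), (3, 6), (3, 9), (3, 14), (4, 1), (4, 6), (4, 9), (4, 14), (5, 0), (5, 7), (5, 8), (5, 15), (6, 0), (6, 7), (6, 8), (6, 15), (7, 1), (7, 6), (7, 9), (7, 14)]
Unfold 5 (reflect across h@8): 64 holes -> [(0, 1), (0, 6), (0, 9), (0, 14), (1, 0), (1, 7), (1, 8), (1, 15), (2, 0), (2, 7), (2, 8), (2, 15), (3, 1), (3, 6), (3, 9), (3, 14), (4, 1), (4, 6), (4, 9), (4, 14), (5, 0), (5, 7), (5, 8), (5, 15), (6, 0), (6, 7), (6, 8), (6, 15), (7, 1), (7, 6), (7, 9), (7, 14), (8, 1), (8, 6), (8, 9), (8, 14), (9, 0), (9, 7), (9, 8), (9, 15), (10, 0), (10, 7), (10, 8), (10, 15), (11, 1), (11, 6), (11, 9), (11, 14), (12, 1), (12, 6), (12, 9), (12, 14), (13, 0), (13, 7), (13, 8), (13, 15), (14, 0), (14, 7), (14, 8), (14, 15), (15, 1), (15, 6), (15, 9), (15, 14)]
Holes: [(0, 1), (0, 6), (0, 9), (0, 14), (1, 0), (1, 7), (1, 8), (1, 15), (2, 0), (2, 7), (2, 8), (2, 15), (3, 1), (3, 6), (3, 9), (3, 14), (4, 1), (4, 6), (4, 9), (4, 14), (5, 0), (5, 7), (5, 8), (5, 15), (6, 0), (6, 7), (6, 8), (6, 15), (7, 1), (7, 6), (7, 9), (7, 14), (8, 1), (8, 6), (8, 9), (8, 14), (9, 0), (9, 7), (9, 8), (9, 15), (10, 0), (10, 7), (10, 8), (10, 15), (11, 1), (11, 6), (11, 9), (11, 14), (12, 1), (12, 6), (12, 9), (12, 14), (13, 0), (13, 7), (13, 8), (13, 15), (14, 0), (14, 7), (14, 8), (14, 15), (15, 1), (15, 6), (15, 9), (15, 14)]

Answer: yes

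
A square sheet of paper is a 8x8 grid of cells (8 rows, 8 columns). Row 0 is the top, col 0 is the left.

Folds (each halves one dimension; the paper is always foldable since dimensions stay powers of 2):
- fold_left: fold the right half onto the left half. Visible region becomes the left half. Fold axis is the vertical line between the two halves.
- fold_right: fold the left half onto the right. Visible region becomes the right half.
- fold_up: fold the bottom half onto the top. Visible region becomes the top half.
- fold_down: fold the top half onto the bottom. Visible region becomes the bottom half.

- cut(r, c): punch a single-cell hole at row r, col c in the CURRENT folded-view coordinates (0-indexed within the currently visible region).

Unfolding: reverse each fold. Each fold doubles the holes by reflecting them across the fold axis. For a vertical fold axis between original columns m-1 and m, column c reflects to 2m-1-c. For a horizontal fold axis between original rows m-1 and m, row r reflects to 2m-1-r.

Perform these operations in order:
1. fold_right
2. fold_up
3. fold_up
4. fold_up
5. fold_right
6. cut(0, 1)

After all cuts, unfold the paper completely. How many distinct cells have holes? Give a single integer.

Op 1 fold_right: fold axis v@4; visible region now rows[0,8) x cols[4,8) = 8x4
Op 2 fold_up: fold axis h@4; visible region now rows[0,4) x cols[4,8) = 4x4
Op 3 fold_up: fold axis h@2; visible region now rows[0,2) x cols[4,8) = 2x4
Op 4 fold_up: fold axis h@1; visible region now rows[0,1) x cols[4,8) = 1x4
Op 5 fold_right: fold axis v@6; visible region now rows[0,1) x cols[6,8) = 1x2
Op 6 cut(0, 1): punch at orig (0,7); cuts so far [(0, 7)]; region rows[0,1) x cols[6,8) = 1x2
Unfold 1 (reflect across v@6): 2 holes -> [(0, 4), (0, 7)]
Unfold 2 (reflect across h@1): 4 holes -> [(0, 4), (0, 7), (1, 4), (1, 7)]
Unfold 3 (reflect across h@2): 8 holes -> [(0, 4), (0, 7), (1, 4), (1, 7), (2, 4), (2, 7), (3, 4), (3, 7)]
Unfold 4 (reflect across h@4): 16 holes -> [(0, 4), (0, 7), (1, 4), (1, 7), (2, 4), (2, 7), (3, 4), (3, 7), (4, 4), (4, 7), (5, 4), (5, 7), (6, 4), (6, 7), (7, 4), (7, 7)]
Unfold 5 (reflect across v@4): 32 holes -> [(0, 0), (0, 3), (0, 4), (0, 7), (1, 0), (1, 3), (1, 4), (1, 7), (2, 0), (2, 3), (2, 4), (2, 7), (3, 0), (3, 3), (3, 4), (3, 7), (4, 0), (4, 3), (4, 4), (4, 7), (5, 0), (5, 3), (5, 4), (5, 7), (6, 0), (6, 3), (6, 4), (6, 7), (7, 0), (7, 3), (7, 4), (7, 7)]

Answer: 32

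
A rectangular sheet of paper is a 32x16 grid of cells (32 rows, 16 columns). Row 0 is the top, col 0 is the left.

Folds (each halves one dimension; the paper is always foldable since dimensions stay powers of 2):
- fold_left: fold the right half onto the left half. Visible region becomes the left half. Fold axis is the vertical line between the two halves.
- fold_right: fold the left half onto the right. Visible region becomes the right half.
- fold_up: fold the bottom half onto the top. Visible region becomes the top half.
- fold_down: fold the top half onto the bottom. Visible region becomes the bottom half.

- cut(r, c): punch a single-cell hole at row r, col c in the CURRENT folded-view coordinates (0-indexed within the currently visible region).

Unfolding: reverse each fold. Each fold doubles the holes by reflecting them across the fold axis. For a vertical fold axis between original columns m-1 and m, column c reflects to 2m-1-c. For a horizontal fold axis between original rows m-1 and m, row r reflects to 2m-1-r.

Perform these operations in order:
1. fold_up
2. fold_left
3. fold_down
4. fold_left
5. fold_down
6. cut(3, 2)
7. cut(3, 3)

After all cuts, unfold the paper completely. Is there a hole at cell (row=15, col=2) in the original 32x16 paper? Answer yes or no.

Answer: yes

Derivation:
Op 1 fold_up: fold axis h@16; visible region now rows[0,16) x cols[0,16) = 16x16
Op 2 fold_left: fold axis v@8; visible region now rows[0,16) x cols[0,8) = 16x8
Op 3 fold_down: fold axis h@8; visible region now rows[8,16) x cols[0,8) = 8x8
Op 4 fold_left: fold axis v@4; visible region now rows[8,16) x cols[0,4) = 8x4
Op 5 fold_down: fold axis h@12; visible region now rows[12,16) x cols[0,4) = 4x4
Op 6 cut(3, 2): punch at orig (15,2); cuts so far [(15, 2)]; region rows[12,16) x cols[0,4) = 4x4
Op 7 cut(3, 3): punch at orig (15,3); cuts so far [(15, 2), (15, 3)]; region rows[12,16) x cols[0,4) = 4x4
Unfold 1 (reflect across h@12): 4 holes -> [(8, 2), (8, 3), (15, 2), (15, 3)]
Unfold 2 (reflect across v@4): 8 holes -> [(8, 2), (8, 3), (8, 4), (8, 5), (15, 2), (15, 3), (15, 4), (15, 5)]
Unfold 3 (reflect across h@8): 16 holes -> [(0, 2), (0, 3), (0, 4), (0, 5), (7, 2), (7, 3), (7, 4), (7, 5), (8, 2), (8, 3), (8, 4), (8, 5), (15, 2), (15, 3), (15, 4), (15, 5)]
Unfold 4 (reflect across v@8): 32 holes -> [(0, 2), (0, 3), (0, 4), (0, 5), (0, 10), (0, 11), (0, 12), (0, 13), (7, 2), (7, 3), (7, 4), (7, 5), (7, 10), (7, 11), (7, 12), (7, 13), (8, 2), (8, 3), (8, 4), (8, 5), (8, 10), (8, 11), (8, 12), (8, 13), (15, 2), (15, 3), (15, 4), (15, 5), (15, 10), (15, 11), (15, 12), (15, 13)]
Unfold 5 (reflect across h@16): 64 holes -> [(0, 2), (0, 3), (0, 4), (0, 5), (0, 10), (0, 11), (0, 12), (0, 13), (7, 2), (7, 3), (7, 4), (7, 5), (7, 10), (7, 11), (7, 12), (7, 13), (8, 2), (8, 3), (8, 4), (8, 5), (8, 10), (8, 11), (8, 12), (8, 13), (15, 2), (15, 3), (15, 4), (15, 5), (15, 10), (15, 11), (15, 12), (15, 13), (16, 2), (16, 3), (16, 4), (16, 5), (16, 10), (16, 11), (16, 12), (16, 13), (23, 2), (23, 3), (23, 4), (23, 5), (23, 10), (23, 11), (23, 12), (23, 13), (24, 2), (24, 3), (24, 4), (24, 5), (24, 10), (24, 11), (24, 12), (24, 13), (31, 2), (31, 3), (31, 4), (31, 5), (31, 10), (31, 11), (31, 12), (31, 13)]
Holes: [(0, 2), (0, 3), (0, 4), (0, 5), (0, 10), (0, 11), (0, 12), (0, 13), (7, 2), (7, 3), (7, 4), (7, 5), (7, 10), (7, 11), (7, 12), (7, 13), (8, 2), (8, 3), (8, 4), (8, 5), (8, 10), (8, 11), (8, 12), (8, 13), (15, 2), (15, 3), (15, 4), (15, 5), (15, 10), (15, 11), (15, 12), (15, 13), (16, 2), (16, 3), (16, 4), (16, 5), (16, 10), (16, 11), (16, 12), (16, 13), (23, 2), (23, 3), (23, 4), (23, 5), (23, 10), (23, 11), (23, 12), (23, 13), (24, 2), (24, 3), (24, 4), (24, 5), (24, 10), (24, 11), (24, 12), (24, 13), (31, 2), (31, 3), (31, 4), (31, 5), (31, 10), (31, 11), (31, 12), (31, 13)]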